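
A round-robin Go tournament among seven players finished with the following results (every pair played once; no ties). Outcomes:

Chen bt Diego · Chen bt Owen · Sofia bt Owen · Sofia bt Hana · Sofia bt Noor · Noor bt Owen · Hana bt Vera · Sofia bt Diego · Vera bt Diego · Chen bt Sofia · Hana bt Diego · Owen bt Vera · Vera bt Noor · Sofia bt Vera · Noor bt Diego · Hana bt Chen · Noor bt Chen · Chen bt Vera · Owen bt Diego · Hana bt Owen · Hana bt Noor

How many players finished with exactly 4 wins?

Win totals: Noor 3, Vera 2, Sofia 5, Chen 4, Hana 5, Diego 0, Owen 2.
Exactly 4: Chen — 1 player.

1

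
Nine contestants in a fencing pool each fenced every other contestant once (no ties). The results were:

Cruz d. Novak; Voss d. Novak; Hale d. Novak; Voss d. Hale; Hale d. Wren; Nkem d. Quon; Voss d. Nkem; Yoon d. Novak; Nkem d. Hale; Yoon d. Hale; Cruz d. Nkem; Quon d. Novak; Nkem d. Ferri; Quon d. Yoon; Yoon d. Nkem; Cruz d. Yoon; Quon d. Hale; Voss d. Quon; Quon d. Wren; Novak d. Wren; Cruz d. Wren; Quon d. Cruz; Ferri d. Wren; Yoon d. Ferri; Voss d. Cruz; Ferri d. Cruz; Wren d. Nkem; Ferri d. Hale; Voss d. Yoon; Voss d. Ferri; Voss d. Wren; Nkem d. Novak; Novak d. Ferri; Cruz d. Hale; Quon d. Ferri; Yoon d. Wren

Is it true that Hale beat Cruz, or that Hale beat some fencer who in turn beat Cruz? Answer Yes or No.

Hale did not beat Cruz directly.
Hale beat Novak, Wren, but each of them lost to Cruz. No two-step path.

No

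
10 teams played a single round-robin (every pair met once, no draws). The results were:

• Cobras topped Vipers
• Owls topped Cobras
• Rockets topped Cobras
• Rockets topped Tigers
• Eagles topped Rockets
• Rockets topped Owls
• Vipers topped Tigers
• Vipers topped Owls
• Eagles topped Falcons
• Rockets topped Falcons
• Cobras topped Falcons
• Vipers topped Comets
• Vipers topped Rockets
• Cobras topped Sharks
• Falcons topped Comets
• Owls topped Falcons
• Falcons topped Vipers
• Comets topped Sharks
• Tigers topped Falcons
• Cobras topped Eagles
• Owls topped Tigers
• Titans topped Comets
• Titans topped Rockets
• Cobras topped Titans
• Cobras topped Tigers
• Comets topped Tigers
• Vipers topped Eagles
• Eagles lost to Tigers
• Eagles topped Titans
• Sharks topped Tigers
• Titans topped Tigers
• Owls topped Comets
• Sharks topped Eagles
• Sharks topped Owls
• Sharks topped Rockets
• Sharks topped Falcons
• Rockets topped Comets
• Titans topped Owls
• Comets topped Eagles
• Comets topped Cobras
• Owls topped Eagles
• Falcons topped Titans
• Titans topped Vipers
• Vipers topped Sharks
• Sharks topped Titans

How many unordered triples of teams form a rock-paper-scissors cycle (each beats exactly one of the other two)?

Win totals: Falcons 3, Tigers 2, Vipers 6, Titans 5, Sharks 6, Eagles 3, Comets 4, Rockets 5, Cobras 6, Owls 5.
A team with w wins dominates both others in C(w,2) triples; summing gives 3 + 1 + 15 + 10 + 15 + 3 + 6 + 10 + 15 + 10 = 88 transitive triples.
Total triples C(10,3) = 120, so cyclic triples = 120 − 88 = 32.

32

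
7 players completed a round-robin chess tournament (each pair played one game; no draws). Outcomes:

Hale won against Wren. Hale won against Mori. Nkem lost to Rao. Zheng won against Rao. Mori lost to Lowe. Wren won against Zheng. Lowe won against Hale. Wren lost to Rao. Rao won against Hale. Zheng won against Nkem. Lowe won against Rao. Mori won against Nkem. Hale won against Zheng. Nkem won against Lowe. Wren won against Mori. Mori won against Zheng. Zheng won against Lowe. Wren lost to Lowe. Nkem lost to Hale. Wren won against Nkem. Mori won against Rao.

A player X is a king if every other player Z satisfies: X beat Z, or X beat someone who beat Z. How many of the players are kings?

5

Zheng reaches everyone (king).
Lowe reaches everyone (king).
Rao reaches everyone (king).
Nkem cannot reach Zheng in two steps.
Wren cannot reach Hale in two steps.
Mori reaches everyone (king).
Hale reaches everyone (king).
Kings: Zheng, Lowe, Rao, Mori, Hale — 5.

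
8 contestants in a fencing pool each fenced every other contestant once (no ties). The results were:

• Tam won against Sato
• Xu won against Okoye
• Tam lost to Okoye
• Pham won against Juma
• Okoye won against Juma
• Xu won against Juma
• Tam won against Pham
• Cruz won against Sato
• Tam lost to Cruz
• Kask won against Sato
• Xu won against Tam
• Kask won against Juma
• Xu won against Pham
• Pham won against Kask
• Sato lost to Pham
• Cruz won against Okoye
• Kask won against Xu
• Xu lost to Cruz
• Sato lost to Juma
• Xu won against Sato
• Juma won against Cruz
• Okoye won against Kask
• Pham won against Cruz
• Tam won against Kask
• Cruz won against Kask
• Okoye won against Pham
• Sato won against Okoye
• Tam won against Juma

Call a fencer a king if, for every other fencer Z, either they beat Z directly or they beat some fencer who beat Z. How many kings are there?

Kask reaches everyone (king).
Cruz reaches everyone (king).
Sato cannot reach Cruz, Xu in two steps.
Pham reaches everyone (king).
Okoye reaches everyone (king).
Xu reaches everyone (king).
Tam reaches everyone (king).
Juma cannot reach Pham in two steps.
Kings: Kask, Cruz, Pham, Okoye, Xu, Tam — 6.

6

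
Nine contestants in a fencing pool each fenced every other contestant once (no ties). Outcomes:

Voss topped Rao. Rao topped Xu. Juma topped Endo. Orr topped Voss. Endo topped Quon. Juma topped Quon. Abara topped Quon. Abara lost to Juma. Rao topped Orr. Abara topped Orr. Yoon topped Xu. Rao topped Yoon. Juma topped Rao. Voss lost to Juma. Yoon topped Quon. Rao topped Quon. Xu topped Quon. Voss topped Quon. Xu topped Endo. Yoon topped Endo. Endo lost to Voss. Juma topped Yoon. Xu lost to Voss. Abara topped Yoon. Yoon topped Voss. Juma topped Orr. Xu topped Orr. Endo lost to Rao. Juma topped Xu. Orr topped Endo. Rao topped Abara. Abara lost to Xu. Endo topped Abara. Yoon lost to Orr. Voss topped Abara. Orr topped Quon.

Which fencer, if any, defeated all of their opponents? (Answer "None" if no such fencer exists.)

Juma has 8 wins out of 8 opponents — a perfect record.

Juma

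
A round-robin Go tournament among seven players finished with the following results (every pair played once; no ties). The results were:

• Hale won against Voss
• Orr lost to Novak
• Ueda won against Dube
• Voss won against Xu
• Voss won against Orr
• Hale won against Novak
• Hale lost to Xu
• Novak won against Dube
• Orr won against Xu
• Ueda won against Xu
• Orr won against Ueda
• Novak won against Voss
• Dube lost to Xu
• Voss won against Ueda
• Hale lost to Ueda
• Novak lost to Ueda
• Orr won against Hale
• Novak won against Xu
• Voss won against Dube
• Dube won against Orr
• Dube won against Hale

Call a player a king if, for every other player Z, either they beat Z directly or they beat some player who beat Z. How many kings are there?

6

Hale reaches everyone (king).
Dube reaches everyone (king).
Orr reaches everyone (king).
Ueda reaches everyone (king).
Voss reaches everyone (king).
Xu cannot reach Ueda in two steps.
Novak reaches everyone (king).
Kings: Hale, Dube, Orr, Ueda, Voss, Novak — 6.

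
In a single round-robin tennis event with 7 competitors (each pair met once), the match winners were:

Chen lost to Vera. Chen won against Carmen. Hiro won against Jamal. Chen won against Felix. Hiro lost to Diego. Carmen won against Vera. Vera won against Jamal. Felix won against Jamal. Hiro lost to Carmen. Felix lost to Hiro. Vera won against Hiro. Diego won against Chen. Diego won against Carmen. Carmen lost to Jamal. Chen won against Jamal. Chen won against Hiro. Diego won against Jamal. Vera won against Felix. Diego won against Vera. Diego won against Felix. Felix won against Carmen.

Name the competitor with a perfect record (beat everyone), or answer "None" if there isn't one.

Diego

Diego has 6 wins out of 6 opponents — a perfect record.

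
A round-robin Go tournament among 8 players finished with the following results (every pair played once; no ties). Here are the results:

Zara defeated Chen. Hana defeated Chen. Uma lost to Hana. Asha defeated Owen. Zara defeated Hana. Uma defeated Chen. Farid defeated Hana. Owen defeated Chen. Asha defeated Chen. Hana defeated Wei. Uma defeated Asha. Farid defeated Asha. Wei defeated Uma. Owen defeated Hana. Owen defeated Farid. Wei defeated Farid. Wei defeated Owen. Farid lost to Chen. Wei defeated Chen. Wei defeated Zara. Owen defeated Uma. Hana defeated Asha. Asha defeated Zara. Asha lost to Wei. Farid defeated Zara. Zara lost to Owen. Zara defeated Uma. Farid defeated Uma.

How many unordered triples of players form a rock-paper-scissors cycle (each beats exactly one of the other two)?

Win totals: Wei 6, Uma 2, Farid 4, Zara 3, Hana 4, Owen 5, Asha 3, Chen 1.
A player with w wins dominates both others in C(w,2) triples; summing gives 15 + 1 + 6 + 3 + 6 + 10 + 3 + 0 = 44 transitive triples.
Total triples C(8,3) = 56, so cyclic triples = 56 − 44 = 12.

12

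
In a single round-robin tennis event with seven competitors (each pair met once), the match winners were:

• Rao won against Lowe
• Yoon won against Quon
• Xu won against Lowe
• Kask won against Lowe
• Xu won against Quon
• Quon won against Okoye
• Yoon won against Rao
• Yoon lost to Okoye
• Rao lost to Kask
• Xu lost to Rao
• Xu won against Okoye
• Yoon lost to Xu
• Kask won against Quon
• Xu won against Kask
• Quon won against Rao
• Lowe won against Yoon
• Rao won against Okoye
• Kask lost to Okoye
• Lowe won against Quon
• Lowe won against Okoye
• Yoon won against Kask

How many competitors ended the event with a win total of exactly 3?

4

Win totals: Lowe 3, Okoye 2, Rao 3, Yoon 3, Xu 5, Quon 2, Kask 3.
Exactly 3: Lowe, Rao, Yoon, Kask — 4 competitors.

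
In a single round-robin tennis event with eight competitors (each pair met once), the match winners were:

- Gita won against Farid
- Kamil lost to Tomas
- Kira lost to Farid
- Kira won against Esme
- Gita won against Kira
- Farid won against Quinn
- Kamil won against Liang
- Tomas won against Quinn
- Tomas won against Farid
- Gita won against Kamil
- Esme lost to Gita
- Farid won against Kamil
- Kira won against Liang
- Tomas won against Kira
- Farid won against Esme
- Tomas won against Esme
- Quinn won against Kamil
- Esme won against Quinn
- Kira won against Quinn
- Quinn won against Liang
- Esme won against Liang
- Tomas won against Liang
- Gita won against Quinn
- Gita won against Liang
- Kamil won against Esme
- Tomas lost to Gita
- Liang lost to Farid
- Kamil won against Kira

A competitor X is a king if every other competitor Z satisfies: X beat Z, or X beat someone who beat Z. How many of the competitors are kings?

Farid cannot reach Tomas, Gita in two steps.
Liang cannot reach Farid, Tomas, Gita, Esme, Quinn, Kamil, Kira in two steps.
Tomas cannot reach Gita in two steps.
Gita reaches everyone (king).
Esme cannot reach Farid, Tomas, Gita, Kira in two steps.
Quinn cannot reach Farid, Tomas, Gita in two steps.
Kamil cannot reach Farid, Tomas, Gita in two steps.
Kira cannot reach Farid, Tomas, Gita in two steps.
Kings: Gita — 1.

1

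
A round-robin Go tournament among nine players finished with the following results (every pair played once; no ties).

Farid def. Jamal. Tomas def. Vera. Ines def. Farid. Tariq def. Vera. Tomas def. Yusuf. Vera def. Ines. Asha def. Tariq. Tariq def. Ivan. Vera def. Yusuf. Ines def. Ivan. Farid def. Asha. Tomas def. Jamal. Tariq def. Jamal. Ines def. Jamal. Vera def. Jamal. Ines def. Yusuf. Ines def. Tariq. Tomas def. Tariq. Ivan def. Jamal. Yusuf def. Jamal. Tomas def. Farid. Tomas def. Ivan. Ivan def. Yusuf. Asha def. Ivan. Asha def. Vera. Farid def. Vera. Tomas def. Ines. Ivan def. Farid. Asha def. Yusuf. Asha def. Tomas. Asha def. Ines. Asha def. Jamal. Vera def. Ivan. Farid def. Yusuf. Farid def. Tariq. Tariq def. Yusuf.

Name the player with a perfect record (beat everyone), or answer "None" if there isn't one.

None

Highest win total is Tomas with 7 (out of 8 possible).
Tomas lost to Asha, so no player went undefeated.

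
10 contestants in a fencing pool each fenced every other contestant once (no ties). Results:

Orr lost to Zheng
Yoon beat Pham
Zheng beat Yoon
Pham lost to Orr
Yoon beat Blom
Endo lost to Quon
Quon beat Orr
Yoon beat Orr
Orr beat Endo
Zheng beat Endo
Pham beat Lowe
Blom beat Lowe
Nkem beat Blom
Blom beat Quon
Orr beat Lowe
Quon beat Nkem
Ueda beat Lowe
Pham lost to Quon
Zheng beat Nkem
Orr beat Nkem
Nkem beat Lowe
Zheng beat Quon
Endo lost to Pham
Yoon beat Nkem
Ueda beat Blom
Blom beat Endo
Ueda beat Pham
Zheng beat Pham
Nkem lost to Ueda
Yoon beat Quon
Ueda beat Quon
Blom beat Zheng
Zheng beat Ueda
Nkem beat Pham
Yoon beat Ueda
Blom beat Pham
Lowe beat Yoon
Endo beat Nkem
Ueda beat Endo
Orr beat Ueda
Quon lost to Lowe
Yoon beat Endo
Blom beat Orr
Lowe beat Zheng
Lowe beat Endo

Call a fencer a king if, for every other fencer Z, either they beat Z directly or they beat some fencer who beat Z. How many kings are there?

Yoon reaches everyone (king).
Ueda reaches everyone (king).
Nkem cannot reach Ueda in two steps.
Orr reaches everyone (king).
Zheng reaches everyone (king).
Quon cannot reach Yoon, Zheng in two steps.
Lowe reaches everyone (king).
Endo cannot reach Yoon, Ueda, Orr, Zheng, Quon in two steps.
Pham cannot reach Ueda, Orr, Blom in two steps.
Blom reaches everyone (king).
Kings: Yoon, Ueda, Orr, Zheng, Lowe, Blom — 6.

6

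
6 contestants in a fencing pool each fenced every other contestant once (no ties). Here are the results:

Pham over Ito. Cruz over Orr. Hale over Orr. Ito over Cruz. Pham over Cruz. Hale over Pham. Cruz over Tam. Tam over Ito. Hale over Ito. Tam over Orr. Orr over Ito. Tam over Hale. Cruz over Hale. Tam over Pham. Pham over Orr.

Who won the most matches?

Tam

Win totals: Hale 3, Pham 3, Cruz 3, Orr 1, Tam 4, Ito 1.
Tam leads with 4 wins (next highest: 3).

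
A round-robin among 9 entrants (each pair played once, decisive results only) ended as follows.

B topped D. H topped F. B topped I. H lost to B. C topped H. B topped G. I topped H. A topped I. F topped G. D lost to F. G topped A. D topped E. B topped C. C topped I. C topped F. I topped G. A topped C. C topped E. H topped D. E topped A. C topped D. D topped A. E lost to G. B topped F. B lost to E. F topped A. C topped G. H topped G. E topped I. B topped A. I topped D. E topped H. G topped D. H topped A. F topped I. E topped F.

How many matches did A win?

A's results: beat C, I; lost to B, D, E, F, G, H.
That is 2 wins.

2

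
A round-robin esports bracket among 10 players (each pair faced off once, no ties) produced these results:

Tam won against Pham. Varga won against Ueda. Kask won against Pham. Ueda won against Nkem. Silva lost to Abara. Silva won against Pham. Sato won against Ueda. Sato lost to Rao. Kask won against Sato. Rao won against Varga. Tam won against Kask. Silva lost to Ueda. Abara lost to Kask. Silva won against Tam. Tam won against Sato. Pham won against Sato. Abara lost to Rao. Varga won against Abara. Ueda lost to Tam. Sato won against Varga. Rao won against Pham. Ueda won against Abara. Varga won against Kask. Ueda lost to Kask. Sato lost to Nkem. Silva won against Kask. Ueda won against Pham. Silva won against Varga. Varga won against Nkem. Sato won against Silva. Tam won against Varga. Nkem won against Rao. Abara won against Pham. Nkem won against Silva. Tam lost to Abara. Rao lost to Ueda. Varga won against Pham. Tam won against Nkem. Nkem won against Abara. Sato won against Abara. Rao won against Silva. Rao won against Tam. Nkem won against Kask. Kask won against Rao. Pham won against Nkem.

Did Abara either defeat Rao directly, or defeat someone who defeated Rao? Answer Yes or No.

No

Abara did not beat Rao directly.
Abara beat Silva, Tam, Pham, but each of them lost to Rao. No two-step path.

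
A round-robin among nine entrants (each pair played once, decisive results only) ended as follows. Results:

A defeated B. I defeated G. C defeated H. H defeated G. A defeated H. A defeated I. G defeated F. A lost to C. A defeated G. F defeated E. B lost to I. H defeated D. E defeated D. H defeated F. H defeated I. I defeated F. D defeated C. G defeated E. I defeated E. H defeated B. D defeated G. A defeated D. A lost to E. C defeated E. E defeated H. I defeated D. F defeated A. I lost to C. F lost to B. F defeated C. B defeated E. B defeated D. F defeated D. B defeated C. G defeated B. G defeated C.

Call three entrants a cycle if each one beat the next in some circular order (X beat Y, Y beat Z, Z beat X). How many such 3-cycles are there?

26

Win totals: A 5, B 4, C 4, D 2, E 3, F 4, G 4, H 5, I 5.
An entrant with w wins dominates both others in C(w,2) triples; summing gives 10 + 6 + 6 + 1 + 3 + 6 + 6 + 10 + 10 = 58 transitive triples.
Total triples C(9,3) = 84, so cyclic triples = 84 − 58 = 26.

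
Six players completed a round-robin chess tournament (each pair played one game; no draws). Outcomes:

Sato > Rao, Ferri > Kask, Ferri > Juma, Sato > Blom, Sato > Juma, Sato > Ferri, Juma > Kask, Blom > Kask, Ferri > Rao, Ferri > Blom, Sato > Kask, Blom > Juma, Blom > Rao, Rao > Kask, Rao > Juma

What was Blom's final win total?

Blom's results: beat Kask, Rao, Juma; lost to Ferri, Sato.
That is 3 wins.

3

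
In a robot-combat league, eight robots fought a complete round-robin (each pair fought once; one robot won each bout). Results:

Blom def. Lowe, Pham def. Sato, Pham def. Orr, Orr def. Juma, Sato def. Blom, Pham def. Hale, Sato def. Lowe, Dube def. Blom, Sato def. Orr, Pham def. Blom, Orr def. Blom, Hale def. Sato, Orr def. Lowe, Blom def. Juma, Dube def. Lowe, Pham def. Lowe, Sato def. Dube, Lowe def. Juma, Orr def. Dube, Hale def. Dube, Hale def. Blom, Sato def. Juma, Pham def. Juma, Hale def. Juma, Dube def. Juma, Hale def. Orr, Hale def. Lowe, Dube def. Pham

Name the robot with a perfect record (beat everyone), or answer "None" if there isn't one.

Highest win total is Pham with 6 (out of 7 possible).
Pham lost to Dube, so no robot went undefeated.

None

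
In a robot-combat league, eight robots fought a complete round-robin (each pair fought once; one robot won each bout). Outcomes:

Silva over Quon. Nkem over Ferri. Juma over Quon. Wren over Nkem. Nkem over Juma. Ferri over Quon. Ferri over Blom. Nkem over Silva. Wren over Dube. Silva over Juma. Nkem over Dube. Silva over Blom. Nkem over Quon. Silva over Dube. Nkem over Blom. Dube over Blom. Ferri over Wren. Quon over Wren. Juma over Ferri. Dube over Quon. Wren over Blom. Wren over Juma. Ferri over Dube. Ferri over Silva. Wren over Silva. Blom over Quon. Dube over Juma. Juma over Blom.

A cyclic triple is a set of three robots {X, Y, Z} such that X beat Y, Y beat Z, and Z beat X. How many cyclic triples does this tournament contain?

9

Win totals: Juma 3, Quon 1, Silva 4, Wren 5, Dube 3, Blom 1, Ferri 5, Nkem 6.
A robot with w wins dominates both others in C(w,2) triples; summing gives 3 + 0 + 6 + 10 + 3 + 0 + 10 + 15 = 47 transitive triples.
Total triples C(8,3) = 56, so cyclic triples = 56 − 47 = 9.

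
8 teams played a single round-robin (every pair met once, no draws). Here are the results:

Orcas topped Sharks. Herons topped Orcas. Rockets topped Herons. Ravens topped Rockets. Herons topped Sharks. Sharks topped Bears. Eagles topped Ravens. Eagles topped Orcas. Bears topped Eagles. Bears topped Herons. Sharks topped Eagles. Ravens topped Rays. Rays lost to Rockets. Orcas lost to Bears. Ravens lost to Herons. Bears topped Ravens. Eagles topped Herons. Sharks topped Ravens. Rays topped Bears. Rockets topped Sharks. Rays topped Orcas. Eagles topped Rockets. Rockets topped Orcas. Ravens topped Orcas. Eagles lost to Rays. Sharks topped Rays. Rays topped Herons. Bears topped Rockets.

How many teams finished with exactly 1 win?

Win totals: Rays 4, Herons 3, Orcas 1, Eagles 4, Bears 5, Rockets 4, Sharks 4, Ravens 3.
Exactly 1: Orcas — 1 team.

1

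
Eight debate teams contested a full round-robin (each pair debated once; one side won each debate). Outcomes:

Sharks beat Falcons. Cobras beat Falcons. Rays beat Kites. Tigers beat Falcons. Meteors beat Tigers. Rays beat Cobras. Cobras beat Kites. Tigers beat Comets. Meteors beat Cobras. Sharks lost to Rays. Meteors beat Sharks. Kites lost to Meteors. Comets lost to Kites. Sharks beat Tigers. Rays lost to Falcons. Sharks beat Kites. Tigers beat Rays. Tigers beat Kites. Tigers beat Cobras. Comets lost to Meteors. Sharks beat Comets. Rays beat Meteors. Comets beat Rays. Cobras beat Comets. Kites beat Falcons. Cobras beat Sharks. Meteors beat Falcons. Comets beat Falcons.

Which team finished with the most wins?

Meteors

Win totals: Kites 2, Tigers 5, Sharks 4, Cobras 4, Falcons 1, Comets 2, Rays 4, Meteors 6.
Meteors leads with 6 wins (next highest: 5).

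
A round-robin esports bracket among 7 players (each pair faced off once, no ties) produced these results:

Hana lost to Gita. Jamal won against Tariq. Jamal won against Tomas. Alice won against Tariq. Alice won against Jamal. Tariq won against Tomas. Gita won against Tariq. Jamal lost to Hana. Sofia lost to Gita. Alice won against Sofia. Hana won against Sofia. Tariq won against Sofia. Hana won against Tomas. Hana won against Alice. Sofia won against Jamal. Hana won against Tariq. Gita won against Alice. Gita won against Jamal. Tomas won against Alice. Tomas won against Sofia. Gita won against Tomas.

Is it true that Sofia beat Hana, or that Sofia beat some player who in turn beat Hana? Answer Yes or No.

Sofia did not beat Hana directly.
Sofia beat Jamal, but each of them lost to Hana. No two-step path.

No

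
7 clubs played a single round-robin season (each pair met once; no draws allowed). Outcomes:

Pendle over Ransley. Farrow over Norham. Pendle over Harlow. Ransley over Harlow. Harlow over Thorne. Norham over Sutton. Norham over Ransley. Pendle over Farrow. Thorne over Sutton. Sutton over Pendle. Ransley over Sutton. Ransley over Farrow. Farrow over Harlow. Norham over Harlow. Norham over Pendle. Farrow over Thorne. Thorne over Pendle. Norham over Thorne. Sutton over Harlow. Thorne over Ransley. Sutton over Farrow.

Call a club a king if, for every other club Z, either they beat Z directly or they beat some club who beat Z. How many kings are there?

5

Harlow cannot reach Farrow, Norham in two steps.
Pendle reaches everyone (king).
Ransley reaches everyone (king).
Farrow reaches everyone (king).
Sutton reaches everyone (king).
Norham reaches everyone (king).
Thorne cannot reach Norham in two steps.
Kings: Pendle, Ransley, Farrow, Sutton, Norham — 5.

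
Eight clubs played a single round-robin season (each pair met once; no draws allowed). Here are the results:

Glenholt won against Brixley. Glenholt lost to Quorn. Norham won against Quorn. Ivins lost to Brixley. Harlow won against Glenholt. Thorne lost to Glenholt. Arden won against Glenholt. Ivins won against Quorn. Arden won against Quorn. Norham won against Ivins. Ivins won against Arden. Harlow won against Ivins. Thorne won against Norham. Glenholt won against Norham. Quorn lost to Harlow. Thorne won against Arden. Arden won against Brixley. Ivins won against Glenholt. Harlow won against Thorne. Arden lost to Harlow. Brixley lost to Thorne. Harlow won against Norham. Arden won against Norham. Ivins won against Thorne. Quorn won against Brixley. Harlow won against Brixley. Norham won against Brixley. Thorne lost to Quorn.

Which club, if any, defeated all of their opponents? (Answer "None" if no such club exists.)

Harlow

Harlow has 7 wins out of 7 opponents — a perfect record.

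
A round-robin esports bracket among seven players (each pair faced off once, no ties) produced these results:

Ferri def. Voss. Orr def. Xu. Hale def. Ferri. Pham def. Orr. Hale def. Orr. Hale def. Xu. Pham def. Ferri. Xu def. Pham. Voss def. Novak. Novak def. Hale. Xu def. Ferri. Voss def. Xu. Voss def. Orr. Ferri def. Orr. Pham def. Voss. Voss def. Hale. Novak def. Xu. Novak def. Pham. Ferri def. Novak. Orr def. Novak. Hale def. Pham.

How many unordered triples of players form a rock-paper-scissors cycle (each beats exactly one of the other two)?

Win totals: Novak 3, Xu 2, Orr 2, Ferri 3, Pham 3, Hale 4, Voss 4.
A player with w wins dominates both others in C(w,2) triples; summing gives 3 + 1 + 1 + 3 + 3 + 6 + 6 = 23 transitive triples.
Total triples C(7,3) = 35, so cyclic triples = 35 − 23 = 12.

12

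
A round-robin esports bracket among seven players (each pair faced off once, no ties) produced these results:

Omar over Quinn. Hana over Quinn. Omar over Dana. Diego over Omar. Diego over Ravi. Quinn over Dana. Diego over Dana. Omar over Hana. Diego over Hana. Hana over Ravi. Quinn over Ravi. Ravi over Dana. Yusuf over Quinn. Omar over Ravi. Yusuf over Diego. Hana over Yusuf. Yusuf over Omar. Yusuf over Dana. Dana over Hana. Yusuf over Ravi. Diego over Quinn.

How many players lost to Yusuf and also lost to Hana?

Yusuf beat: Diego, Omar, Ravi, Quinn, Dana.
Hana beat: Ravi, Quinn, Yusuf.
Both beat: Ravi, Quinn — 2.

2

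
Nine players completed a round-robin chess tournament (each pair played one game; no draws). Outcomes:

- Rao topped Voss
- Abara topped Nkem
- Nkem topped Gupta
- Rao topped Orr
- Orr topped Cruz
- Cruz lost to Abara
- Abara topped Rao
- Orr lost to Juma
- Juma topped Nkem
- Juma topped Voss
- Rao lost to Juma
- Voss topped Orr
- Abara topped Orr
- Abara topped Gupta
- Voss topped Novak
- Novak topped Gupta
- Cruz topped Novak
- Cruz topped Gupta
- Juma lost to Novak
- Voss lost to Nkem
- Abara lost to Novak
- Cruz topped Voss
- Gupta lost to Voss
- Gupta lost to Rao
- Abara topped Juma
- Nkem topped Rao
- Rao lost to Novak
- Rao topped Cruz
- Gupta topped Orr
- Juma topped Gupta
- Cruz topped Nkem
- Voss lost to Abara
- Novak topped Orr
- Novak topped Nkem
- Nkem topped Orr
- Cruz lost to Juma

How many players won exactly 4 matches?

3

Win totals: Voss 3, Rao 4, Nkem 4, Gupta 1, Juma 6, Cruz 4, Orr 1, Novak 6, Abara 7.
Exactly 4: Rao, Nkem, Cruz — 3 players.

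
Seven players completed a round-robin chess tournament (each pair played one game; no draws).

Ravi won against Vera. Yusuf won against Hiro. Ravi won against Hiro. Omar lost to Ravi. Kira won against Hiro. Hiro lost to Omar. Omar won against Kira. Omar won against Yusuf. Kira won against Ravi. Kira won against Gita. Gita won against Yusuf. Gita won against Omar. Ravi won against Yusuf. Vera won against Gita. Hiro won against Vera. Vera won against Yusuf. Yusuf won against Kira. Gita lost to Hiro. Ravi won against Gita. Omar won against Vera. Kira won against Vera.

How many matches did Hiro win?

Hiro's results: beat Gita, Vera; lost to Yusuf, Kira, Omar, Ravi.
That is 2 wins.

2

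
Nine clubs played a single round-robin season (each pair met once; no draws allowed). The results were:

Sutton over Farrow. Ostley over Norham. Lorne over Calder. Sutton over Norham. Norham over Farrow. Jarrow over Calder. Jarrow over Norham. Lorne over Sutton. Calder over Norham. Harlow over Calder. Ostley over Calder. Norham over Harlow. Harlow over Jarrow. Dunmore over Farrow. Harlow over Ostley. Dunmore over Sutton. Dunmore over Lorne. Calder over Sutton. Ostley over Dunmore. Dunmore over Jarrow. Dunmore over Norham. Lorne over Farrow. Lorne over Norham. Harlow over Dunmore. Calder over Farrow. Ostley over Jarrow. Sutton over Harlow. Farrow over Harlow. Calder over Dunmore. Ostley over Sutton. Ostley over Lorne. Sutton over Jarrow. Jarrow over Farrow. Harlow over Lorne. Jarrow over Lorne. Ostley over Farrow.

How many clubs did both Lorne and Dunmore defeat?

Lorne beat: Norham, Farrow, Sutton, Calder.
Dunmore beat: Norham, Farrow, Sutton, Lorne, Jarrow.
Both beat: Norham, Farrow, Sutton — 3.

3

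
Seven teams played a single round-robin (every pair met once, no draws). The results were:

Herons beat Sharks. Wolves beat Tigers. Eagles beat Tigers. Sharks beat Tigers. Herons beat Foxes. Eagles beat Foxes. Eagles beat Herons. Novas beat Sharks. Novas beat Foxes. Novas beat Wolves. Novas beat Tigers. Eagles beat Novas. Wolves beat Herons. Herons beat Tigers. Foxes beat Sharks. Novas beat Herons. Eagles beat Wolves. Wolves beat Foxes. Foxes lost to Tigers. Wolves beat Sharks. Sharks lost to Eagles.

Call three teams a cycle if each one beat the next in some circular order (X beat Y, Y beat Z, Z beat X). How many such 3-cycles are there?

Win totals: Wolves 4, Sharks 1, Tigers 1, Novas 5, Foxes 1, Herons 3, Eagles 6.
A team with w wins dominates both others in C(w,2) triples; summing gives 6 + 0 + 0 + 10 + 0 + 3 + 15 = 34 transitive triples.
Total triples C(7,3) = 35, so cyclic triples = 35 − 34 = 1.

1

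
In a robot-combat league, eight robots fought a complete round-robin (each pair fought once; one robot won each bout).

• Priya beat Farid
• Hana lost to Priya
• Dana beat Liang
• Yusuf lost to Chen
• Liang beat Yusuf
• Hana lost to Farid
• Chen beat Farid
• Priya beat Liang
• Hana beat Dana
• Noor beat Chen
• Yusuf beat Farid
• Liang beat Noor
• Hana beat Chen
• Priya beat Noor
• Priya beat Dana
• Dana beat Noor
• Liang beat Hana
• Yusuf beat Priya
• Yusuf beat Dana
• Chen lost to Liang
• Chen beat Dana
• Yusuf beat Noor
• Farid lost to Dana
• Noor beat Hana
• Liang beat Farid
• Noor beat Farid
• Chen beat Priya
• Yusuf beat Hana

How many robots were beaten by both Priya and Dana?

3

Priya beat: Dana, Farid, Noor, Hana, Liang.
Dana beat: Farid, Noor, Liang.
Both beat: Farid, Noor, Liang — 3.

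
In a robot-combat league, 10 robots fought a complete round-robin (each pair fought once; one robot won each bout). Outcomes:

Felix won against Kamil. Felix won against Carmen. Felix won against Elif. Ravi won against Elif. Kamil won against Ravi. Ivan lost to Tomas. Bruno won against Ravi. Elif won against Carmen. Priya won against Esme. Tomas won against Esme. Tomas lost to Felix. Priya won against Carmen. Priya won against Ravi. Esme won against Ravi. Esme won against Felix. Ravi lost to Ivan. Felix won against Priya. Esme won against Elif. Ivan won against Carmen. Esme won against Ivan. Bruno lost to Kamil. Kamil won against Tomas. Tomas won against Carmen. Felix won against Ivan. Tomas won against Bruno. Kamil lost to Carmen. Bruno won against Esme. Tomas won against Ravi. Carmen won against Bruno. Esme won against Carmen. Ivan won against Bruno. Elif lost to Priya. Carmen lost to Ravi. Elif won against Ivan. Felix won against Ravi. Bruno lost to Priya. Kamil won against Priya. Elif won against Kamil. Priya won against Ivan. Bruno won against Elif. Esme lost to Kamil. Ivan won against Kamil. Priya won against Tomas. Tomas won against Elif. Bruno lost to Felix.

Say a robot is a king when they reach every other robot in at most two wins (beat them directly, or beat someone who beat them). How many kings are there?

Ivan cannot reach Felix in two steps.
Esme reaches everyone (king).
Tomas cannot reach Priya in two steps.
Priya reaches everyone (king).
Felix reaches everyone (king).
Kamil reaches everyone (king).
Carmen cannot reach Ivan, Felix in two steps.
Elif cannot reach Felix in two steps.
Bruno cannot reach Tomas, Priya in two steps.
Ravi cannot reach Esme, Tomas, Priya, Felix in two steps.
Kings: Esme, Priya, Felix, Kamil — 4.

4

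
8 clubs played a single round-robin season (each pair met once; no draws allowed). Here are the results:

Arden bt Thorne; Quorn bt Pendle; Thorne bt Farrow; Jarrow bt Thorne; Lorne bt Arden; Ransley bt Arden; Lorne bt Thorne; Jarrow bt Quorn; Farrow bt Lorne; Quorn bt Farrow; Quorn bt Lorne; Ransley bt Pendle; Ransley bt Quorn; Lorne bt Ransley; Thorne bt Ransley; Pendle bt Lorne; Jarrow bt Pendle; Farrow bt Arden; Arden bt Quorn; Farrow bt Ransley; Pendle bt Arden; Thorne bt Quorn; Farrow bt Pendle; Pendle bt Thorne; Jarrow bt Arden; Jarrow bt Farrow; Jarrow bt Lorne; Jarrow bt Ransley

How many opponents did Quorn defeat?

Quorn's results: beat Lorne, Farrow, Pendle; lost to Arden, Ransley, Thorne, Jarrow.
That is 3 wins.

3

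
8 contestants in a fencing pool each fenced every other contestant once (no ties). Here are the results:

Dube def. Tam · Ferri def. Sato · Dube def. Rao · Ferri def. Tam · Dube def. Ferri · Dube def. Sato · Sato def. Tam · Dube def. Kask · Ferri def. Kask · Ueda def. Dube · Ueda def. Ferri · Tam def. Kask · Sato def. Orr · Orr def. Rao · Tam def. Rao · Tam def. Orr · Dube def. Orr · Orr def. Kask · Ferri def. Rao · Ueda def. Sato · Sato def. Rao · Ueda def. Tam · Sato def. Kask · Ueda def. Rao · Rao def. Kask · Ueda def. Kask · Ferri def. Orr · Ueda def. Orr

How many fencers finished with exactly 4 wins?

Win totals: Dube 6, Kask 0, Ueda 7, Tam 3, Rao 1, Ferri 5, Sato 4, Orr 2.
Exactly 4: Sato — 1 fencer.

1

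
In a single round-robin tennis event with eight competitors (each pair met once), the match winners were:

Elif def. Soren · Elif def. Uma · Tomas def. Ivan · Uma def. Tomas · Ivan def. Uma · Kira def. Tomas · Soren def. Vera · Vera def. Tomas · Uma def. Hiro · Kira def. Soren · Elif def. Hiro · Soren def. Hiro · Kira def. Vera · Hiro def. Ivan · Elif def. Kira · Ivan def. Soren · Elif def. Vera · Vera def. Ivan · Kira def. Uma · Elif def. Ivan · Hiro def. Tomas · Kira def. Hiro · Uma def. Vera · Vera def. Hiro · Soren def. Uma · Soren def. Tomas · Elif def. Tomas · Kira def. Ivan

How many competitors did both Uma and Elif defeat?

3

Uma beat: Hiro, Vera, Tomas.
Elif beat: Kira, Soren, Hiro, Vera, Tomas, Uma, Ivan.
Both beat: Hiro, Vera, Tomas — 3.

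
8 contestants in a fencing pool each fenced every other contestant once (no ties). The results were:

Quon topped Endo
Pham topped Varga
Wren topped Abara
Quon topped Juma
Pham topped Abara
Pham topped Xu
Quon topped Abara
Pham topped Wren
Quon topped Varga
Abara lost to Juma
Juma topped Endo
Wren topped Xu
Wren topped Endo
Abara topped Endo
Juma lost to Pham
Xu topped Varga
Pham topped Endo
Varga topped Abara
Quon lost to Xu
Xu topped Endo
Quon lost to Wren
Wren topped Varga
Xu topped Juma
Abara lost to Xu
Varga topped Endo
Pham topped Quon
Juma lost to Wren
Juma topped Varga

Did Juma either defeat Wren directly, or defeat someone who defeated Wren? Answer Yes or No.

Juma did not beat Wren directly.
Juma beat Abara, Varga, Endo, but each of them lost to Wren. No two-step path.

No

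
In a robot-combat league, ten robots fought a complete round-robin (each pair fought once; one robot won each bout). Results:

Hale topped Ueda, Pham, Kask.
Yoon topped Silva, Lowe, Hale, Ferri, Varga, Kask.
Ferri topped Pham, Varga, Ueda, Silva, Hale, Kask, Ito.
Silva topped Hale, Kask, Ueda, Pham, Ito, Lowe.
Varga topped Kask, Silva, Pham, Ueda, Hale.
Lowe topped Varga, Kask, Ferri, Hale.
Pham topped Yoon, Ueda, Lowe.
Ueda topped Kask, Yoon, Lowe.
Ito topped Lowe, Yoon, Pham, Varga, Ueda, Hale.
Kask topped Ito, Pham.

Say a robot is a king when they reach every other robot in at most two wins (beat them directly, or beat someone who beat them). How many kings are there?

Lowe cannot reach Yoon in two steps.
Pham cannot reach Ito in two steps.
Ito reaches everyone (king).
Hale cannot reach Silva, Varga, Ferri in two steps.
Silva reaches everyone (king).
Yoon reaches everyone (king).
Kask cannot reach Silva, Ferri in two steps.
Ueda reaches everyone (king).
Varga cannot reach Ferri in two steps.
Ferri reaches everyone (king).
Kings: Ito, Silva, Yoon, Ueda, Ferri — 5.

5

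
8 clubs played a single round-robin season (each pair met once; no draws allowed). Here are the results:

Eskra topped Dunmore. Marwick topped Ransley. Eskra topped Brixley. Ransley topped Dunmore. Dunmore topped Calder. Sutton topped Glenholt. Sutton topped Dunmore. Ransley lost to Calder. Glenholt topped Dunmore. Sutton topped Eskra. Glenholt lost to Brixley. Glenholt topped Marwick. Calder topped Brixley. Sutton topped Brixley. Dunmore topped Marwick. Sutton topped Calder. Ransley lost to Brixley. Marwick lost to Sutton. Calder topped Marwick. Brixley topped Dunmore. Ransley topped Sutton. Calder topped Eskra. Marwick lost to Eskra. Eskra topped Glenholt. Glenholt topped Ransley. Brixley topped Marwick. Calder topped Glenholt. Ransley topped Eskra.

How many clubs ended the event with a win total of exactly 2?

Win totals: Sutton 6, Ransley 3, Eskra 4, Calder 5, Glenholt 3, Dunmore 2, Marwick 1, Brixley 4.
Exactly 2: Dunmore — 1 club.

1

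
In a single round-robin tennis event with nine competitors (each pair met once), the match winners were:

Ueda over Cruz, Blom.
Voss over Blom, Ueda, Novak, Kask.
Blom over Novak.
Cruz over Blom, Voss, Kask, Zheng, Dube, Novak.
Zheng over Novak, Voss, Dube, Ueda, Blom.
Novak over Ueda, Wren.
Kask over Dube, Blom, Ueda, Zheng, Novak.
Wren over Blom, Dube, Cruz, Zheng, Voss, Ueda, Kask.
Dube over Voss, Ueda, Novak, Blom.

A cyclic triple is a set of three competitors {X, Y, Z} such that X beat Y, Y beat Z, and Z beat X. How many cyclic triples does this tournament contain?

Win totals: Cruz 6, Zheng 5, Wren 7, Kask 5, Voss 4, Blom 1, Ueda 2, Novak 2, Dube 4.
A competitor with w wins dominates both others in C(w,2) triples; summing gives 15 + 10 + 21 + 10 + 6 + 0 + 1 + 1 + 6 = 70 transitive triples.
Total triples C(9,3) = 84, so cyclic triples = 84 − 70 = 14.

14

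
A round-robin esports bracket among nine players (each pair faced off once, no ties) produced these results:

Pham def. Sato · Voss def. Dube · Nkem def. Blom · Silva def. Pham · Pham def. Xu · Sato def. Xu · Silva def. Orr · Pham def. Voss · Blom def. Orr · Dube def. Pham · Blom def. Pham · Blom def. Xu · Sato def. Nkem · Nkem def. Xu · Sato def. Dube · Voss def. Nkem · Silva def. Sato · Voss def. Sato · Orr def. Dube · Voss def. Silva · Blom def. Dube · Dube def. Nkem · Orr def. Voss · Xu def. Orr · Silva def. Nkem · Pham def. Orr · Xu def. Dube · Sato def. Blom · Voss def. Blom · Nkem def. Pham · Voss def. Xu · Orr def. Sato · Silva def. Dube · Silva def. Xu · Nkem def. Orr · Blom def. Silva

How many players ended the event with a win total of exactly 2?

Win totals: Voss 6, Dube 2, Sato 4, Silva 6, Nkem 4, Blom 5, Xu 2, Pham 4, Orr 3.
Exactly 2: Dube, Xu — 2 players.

2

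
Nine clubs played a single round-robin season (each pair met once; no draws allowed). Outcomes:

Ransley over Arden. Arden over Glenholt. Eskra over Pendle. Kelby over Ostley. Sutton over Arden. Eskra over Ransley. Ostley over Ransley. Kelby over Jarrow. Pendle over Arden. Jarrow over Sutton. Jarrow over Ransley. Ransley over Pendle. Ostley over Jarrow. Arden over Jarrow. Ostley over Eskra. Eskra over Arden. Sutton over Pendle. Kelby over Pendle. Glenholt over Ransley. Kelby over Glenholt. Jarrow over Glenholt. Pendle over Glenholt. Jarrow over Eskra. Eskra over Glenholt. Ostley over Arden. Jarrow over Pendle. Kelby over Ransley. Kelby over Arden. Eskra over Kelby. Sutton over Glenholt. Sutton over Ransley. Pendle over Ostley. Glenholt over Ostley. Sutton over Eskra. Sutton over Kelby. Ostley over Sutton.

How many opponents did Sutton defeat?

6

Sutton's results: beat Arden, Ransley, Pendle, Eskra, Glenholt, Kelby; lost to Ostley, Jarrow.
That is 6 wins.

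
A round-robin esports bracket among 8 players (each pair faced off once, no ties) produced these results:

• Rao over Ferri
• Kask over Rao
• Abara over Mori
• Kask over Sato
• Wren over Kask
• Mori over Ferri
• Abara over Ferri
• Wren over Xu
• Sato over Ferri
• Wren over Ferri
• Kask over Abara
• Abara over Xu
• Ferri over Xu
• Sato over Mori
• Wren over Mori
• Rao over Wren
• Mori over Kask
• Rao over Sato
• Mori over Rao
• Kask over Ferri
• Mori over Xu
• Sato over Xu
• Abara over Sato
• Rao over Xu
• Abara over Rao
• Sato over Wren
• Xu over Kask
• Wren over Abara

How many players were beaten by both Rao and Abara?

3

Rao beat: Wren, Ferri, Sato, Xu.
Abara beat: Rao, Mori, Ferri, Sato, Xu.
Both beat: Ferri, Sato, Xu — 3.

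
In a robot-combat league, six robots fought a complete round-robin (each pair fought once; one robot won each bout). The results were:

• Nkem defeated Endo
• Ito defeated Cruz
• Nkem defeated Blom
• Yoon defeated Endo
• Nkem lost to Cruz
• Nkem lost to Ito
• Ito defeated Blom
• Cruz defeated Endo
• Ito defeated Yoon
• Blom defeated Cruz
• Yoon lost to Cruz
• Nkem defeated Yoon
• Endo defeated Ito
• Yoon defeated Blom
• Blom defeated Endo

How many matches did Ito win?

4

Ito's results: beat Cruz, Blom, Nkem, Yoon; lost to Endo.
That is 4 wins.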